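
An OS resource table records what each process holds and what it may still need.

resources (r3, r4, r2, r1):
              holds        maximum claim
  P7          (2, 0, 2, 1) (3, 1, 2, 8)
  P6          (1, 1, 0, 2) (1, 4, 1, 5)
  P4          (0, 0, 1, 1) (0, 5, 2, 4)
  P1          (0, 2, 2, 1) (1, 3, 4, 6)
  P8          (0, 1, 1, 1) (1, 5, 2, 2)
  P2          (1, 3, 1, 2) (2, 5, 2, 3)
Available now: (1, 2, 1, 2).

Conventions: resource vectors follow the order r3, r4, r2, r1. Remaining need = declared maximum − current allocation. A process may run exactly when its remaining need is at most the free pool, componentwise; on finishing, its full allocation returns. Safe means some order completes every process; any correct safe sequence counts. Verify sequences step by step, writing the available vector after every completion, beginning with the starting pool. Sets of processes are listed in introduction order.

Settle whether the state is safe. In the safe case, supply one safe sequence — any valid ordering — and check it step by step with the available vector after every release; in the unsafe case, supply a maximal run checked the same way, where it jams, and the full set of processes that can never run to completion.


SAFE, for example via the order P2, P6, P8, P4, P7, P1.
Key observation: the first exact fit in this order is P2 — it needs (1, 2, 1, 1) with (1, 2, 1, 2) free, meeting a requested resource to the last unit.
Verifying each step:
  pool = (1, 2, 1, 2)
  P2 needs (1, 2, 1, 1) <= (1, 2, 1, 2) -> finishes; pool += (1, 3, 1, 2) = (2, 5, 2, 4)
  P6 needs (0, 3, 1, 3) <= (2, 5, 2, 4) -> finishes; pool += (1, 1, 0, 2) = (3, 6, 2, 6)
  P8 needs (1, 4, 1, 1) <= (3, 6, 2, 6) -> finishes; pool += (0, 1, 1, 1) = (3, 7, 3, 7)
  P4 needs (0, 5, 1, 3) <= (3, 7, 3, 7) -> finishes; pool += (0, 0, 1, 1) = (3, 7, 4, 8)
  P7 needs (1, 1, 0, 7) <= (3, 7, 4, 8) -> finishes; pool += (2, 0, 2, 1) = (5, 7, 6, 9)
  P1 needs (1, 1, 2, 5) <= (5, 7, 6, 9) -> finishes; pool += (0, 2, 2, 1) = (5, 9, 8, 10)


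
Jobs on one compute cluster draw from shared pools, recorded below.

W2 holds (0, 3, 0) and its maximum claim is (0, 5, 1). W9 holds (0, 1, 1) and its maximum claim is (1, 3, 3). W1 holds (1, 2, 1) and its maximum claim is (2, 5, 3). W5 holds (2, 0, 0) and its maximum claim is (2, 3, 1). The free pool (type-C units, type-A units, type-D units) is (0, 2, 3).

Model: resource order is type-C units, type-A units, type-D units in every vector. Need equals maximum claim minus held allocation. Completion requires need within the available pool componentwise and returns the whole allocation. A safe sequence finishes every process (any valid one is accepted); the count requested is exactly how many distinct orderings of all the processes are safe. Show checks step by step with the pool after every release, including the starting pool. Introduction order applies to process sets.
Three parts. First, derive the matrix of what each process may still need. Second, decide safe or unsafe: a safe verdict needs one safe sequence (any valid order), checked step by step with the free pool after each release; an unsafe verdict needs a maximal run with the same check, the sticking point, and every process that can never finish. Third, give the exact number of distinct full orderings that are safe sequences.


(1) Remaining need (order type-C units, type-A units, type-D units):
  W2: (0, 2, 1)
  W9: (1, 2, 2)
  W1: (1, 3, 2)
  W5: (0, 3, 1)
(2) SAFE — a valid safe sequence is W2, W5, W9, W1.
Key observation: W2 is the earliest step where a requested resource binds exactly: need (0, 2, 1), pool (0, 2, 3) at its turn.
Step-by-step check:
  pool = (0, 2, 3)
  W2 needs (0, 2, 1) <= (0, 2, 3) -> finishes; pool += (0, 3, 0) = (0, 5, 3)
  W5 needs (0, 3, 1) <= (0, 5, 3) -> finishes; pool += (2, 0, 0) = (2, 5, 3)
  W9 needs (1, 2, 2) <= (2, 5, 3) -> finishes; pool += (0, 1, 1) = (2, 6, 4)
  W1 needs (1, 3, 2) <= (2, 6, 4) -> finishes; pool += (1, 2, 1) = (3, 8, 5)
(3) Exactly 2 of the possible complete orderings are safe sequences.


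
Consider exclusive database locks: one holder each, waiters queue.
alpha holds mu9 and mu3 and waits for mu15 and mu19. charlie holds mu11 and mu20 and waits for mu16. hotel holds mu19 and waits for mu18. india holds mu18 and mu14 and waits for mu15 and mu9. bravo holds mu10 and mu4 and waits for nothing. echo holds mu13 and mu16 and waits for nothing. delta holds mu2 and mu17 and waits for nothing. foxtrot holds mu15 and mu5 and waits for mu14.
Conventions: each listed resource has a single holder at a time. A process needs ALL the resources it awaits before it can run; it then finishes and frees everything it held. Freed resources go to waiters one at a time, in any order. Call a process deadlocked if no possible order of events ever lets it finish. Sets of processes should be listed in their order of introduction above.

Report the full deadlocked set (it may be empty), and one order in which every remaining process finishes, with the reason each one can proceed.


Deadlocked set: alpha, hotel, india and foxtrot.
Key observation: alpha -> hotel -> india -> alpha is a circular wait — nothing in it can go first; foxtrot is caught in further circular waits.
One completion order for the rest: delta, bravo, echo, charlie.
Verifying each step:
  run delta (it waits on nothing); releases mu2 and mu17
  run bravo (it waits on nothing); releases mu10 and mu4
  run echo (it waits on nothing); releases mu13 and mu16
  charlie waits on mu16 — all released -> runs and releases mu11 and mu20


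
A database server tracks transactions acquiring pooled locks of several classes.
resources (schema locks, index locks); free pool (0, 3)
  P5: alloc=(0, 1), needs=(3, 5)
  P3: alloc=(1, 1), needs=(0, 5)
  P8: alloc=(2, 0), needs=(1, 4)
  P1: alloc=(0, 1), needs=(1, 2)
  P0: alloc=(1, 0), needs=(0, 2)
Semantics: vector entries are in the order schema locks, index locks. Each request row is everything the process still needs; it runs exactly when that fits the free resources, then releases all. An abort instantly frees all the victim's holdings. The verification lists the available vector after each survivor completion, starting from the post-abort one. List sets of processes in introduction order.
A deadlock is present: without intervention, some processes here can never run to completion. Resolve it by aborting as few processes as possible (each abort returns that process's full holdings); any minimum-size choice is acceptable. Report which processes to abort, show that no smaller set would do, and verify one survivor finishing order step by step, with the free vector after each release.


The answer: abort P3.
Key observation: P5 could never have finished before the abort; with (1, 1) returned by P3, it fits at step 4.
No smaller set exists: with zero aborts the deadlock remains.
One survivor order: P8, P1, P0, P5. Step-by-step check (post-abort pool first):
  pool = (1, 4)
  P8: need (1, 4) fits (1, 4); releases (2, 0), pool now (3, 4)
  P1: need (1, 2) fits (3, 4); releases (0, 1), pool now (3, 5)
  P0: need (0, 2) fits (3, 5); releases (1, 0), pool now (4, 5)
  P5: need (3, 5) fits (4, 5); releases (0, 1), pool now (4, 6)


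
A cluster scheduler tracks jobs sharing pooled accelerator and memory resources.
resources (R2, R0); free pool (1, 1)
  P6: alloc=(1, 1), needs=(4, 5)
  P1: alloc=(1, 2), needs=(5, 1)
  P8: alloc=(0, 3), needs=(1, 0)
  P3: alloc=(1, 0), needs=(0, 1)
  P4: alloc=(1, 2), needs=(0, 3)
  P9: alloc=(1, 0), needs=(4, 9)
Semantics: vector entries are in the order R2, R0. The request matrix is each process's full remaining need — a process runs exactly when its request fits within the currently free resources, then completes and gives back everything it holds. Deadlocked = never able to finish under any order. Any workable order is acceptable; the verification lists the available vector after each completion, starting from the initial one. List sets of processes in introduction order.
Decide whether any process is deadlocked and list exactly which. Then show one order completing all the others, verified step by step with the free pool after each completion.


Deadlocked set: P6, P1 and P9.
Key observation: the wall is R2: completing P3, P8, P4 brings the pool only to (3, 6), and all the rest need more.
A valid finishing order for the others: P3, P8, P4. Walking it through:
  pool = (1, 1)
  run P3 (needs (0, 1), free (1, 1)); after release of (1, 0) the pool is (2, 1)
  run P8 (needs (1, 0), free (2, 1)); after release of (0, 3) the pool is (2, 4)
  run P4 (needs (0, 3), free (2, 4)); after release of (1, 2) the pool is (3, 6)
The stuck group stays short no matter what:
  blocked: P6 wants (4, 5), pool (3, 6) — not enough R2
  blocked: P1 wants (5, 1), pool (3, 6) — not enough R2
  blocked: P9 wants (4, 9), pool (3, 6) — not enough R2 and R0


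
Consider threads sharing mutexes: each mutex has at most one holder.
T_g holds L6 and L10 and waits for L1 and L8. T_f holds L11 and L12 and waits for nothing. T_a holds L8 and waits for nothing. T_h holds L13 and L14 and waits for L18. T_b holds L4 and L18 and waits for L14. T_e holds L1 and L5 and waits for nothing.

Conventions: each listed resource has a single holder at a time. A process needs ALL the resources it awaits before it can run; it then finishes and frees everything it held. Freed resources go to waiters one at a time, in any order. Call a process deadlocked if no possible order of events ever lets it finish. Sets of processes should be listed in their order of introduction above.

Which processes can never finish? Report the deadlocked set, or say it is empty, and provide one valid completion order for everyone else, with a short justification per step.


The deadlocked set is T_h and T_b.
Key observation: the knot is the closed ring of waits T_h -> T_b -> T_h; no other process is dragged down with it.
One completion order for the rest: T_a, T_f, T_e, T_g.
Check, step by step:
  run T_a (it waits on nothing); releases L8
  run T_f (it waits on nothing); releases L11 and L12
  run T_e (it waits on nothing); releases L1 and L5
  T_g: everything it awaited (L1 and L8) is free; runs, freeing L6 and L10


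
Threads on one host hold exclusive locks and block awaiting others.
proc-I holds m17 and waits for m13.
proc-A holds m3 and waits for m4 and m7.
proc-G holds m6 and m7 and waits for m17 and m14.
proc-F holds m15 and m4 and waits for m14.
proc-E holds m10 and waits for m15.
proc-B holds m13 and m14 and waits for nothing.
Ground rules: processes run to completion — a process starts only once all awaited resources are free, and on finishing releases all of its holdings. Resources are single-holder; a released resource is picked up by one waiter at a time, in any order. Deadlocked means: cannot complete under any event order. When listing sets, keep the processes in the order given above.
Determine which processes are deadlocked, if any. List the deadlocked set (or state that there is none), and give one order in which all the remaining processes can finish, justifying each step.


The deadlocked set is empty.
Key observation: there is no circular wait here — follow any chain and it reaches a process that is free to run now.
One completion order for the rest: proc-B, proc-F, proc-I, proc-E, proc-G, proc-A.
Walking it through:
  proc-B waits on nothing -> runs at once and releases m13 and m14
  run proc-F (all its waits — m14 — are resolved); releases m15 and m4
  run proc-I (all its waits — m13 — are resolved); releases m17
  run proc-E (all its waits — m15 — are resolved); releases m10
  run proc-G (all its waits — m17 and m14 — are resolved); releases m6 and m7
  run proc-A (all its waits — m4 and m7 — are resolved); releases m3


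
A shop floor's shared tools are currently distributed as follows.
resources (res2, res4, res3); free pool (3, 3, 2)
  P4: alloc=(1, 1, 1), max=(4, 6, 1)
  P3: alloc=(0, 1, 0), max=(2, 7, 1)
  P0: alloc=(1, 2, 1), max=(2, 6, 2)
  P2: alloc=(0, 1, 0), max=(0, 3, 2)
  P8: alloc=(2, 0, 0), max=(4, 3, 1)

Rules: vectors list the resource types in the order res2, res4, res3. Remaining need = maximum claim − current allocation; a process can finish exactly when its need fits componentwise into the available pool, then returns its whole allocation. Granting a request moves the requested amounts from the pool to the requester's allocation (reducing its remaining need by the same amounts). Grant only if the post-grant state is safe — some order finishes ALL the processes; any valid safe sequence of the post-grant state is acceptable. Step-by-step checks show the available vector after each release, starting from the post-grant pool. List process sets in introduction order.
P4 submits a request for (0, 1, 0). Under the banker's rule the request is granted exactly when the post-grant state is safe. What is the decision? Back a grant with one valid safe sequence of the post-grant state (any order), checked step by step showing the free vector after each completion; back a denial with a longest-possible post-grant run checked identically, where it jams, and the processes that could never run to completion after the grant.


DENY: after the grant no complete ordering would exist.
Key observation: even finishing P2, P8 leaves just (5, 3, 2) free — too little res4 for any of the remaining processes.
On the post-grant state, P2, P8 is a maximal run — nothing extends it. Check, step by step:
  pool = (3, 2, 2)
  run P2 (needs (0, 2, 2), free (3, 2, 2)); after release of (0, 1, 0) the pool is (3, 3, 2)
  run P8 (needs (2, 3, 1), free (3, 3, 2)); after release of (2, 0, 0) the pool is (5, 3, 2)
  P4 still needs (3, 4, 0) but only (5, 3, 2) is free — short on res4
  P3 still needs (2, 6, 1) but only (5, 3, 2) is free — short on res4
  P0 still needs (1, 4, 1) but only (5, 3, 2) is free — short on res4
Had the request been granted, P4, P3 and P0 could never finish.


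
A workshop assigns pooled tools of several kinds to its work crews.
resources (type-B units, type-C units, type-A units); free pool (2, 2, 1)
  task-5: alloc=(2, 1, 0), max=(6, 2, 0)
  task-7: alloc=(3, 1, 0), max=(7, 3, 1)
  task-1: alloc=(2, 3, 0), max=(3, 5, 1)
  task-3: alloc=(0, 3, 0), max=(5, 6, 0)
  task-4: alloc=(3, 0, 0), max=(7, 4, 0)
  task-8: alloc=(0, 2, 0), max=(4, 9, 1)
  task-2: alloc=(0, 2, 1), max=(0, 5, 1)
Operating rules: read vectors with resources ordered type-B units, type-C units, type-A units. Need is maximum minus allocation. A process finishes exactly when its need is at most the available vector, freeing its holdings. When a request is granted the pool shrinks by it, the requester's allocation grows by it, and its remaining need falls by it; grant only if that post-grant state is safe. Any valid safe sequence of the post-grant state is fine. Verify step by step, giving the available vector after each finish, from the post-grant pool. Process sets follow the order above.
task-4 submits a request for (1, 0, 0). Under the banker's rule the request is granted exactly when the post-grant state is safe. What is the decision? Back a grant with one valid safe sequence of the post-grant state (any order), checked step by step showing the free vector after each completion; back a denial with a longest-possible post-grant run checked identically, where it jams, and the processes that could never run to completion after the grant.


GRANT. The post-grant state is safe; one safe sequence: task-1, task-4, task-5, task-3, task-7, task-8, task-2.
Key observation: granting shrinks the pool to (1, 2, 1), yet task-1 still fits and the chain goes through.
Verifying the post-grant state step by step:
  pool = (1, 2, 1)
  run task-1 (needs (1, 2, 1), free (1, 2, 1)); after release of (2, 3, 0) the pool is (3, 5, 1)
  run task-4 (needs (3, 4, 0), free (3, 5, 1)); after release of (4, 0, 0) the pool is (7, 5, 1)
  run task-5 (needs (4, 1, 0), free (7, 5, 1)); after release of (2, 1, 0) the pool is (9, 6, 1)
  run task-3 (needs (5, 3, 0), free (9, 6, 1)); after release of (0, 3, 0) the pool is (9, 9, 1)
  run task-7 (needs (4, 2, 1), free (9, 9, 1)); after release of (3, 1, 0) the pool is (12, 10, 1)
  run task-8 (needs (4, 7, 1), free (12, 10, 1)); after release of (0, 2, 0) the pool is (12, 12, 1)
  run task-2 (needs (0, 3, 0), free (12, 12, 1)); after release of (0, 2, 1) the pool is (12, 14, 2)


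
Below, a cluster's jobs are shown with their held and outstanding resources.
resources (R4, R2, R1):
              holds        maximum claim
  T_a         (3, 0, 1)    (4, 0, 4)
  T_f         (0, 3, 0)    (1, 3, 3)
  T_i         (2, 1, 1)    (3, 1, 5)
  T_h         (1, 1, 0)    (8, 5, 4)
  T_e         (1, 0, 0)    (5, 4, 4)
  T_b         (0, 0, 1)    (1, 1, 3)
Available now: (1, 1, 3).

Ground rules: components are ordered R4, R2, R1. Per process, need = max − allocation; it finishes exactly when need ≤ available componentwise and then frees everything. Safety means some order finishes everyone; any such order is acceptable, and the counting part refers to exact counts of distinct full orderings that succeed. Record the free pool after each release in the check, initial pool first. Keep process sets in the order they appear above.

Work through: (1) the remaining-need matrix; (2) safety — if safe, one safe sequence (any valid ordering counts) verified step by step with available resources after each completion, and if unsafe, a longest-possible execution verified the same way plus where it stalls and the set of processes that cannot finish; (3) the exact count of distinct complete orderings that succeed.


(1) Need matrix, components ordered R4, R2, R1:
  T_a: (1, 0, 3)
  T_f: (1, 0, 3)
  T_i: (1, 0, 4)
  T_h: (7, 4, 4)
  T_e: (4, 4, 4)
  T_b: (1, 1, 2)
(2) SAFE, for example via the order T_b, T_f, T_i, T_a, T_e, T_h.
Key observation: the order's first zero-slack moment is T_b ((1, 1, 2) needed, (1, 1, 3) free — a requested resource with nothing to spare).
Verifying each step:
  pool = (1, 1, 3)
  run T_b (needs (1, 1, 2), free (1, 1, 3)); after release of (0, 0, 1) the pool is (1, 1, 4)
  run T_f (needs (1, 0, 3), free (1, 1, 4)); after release of (0, 3, 0) the pool is (1, 4, 4)
  run T_i (needs (1, 0, 4), free (1, 4, 4)); after release of (2, 1, 1) the pool is (3, 5, 5)
  run T_a (needs (1, 0, 3), free (3, 5, 5)); after release of (3, 0, 1) the pool is (6, 5, 6)
  run T_e (needs (4, 4, 4), free (6, 5, 6)); after release of (1, 0, 0) the pool is (7, 5, 6)
  run T_h (needs (7, 4, 4), free (7, 5, 6)); after release of (1, 1, 0) the pool is (8, 6, 6)
(3) The exact count: 34 of the possible complete orderings are safe sequences.


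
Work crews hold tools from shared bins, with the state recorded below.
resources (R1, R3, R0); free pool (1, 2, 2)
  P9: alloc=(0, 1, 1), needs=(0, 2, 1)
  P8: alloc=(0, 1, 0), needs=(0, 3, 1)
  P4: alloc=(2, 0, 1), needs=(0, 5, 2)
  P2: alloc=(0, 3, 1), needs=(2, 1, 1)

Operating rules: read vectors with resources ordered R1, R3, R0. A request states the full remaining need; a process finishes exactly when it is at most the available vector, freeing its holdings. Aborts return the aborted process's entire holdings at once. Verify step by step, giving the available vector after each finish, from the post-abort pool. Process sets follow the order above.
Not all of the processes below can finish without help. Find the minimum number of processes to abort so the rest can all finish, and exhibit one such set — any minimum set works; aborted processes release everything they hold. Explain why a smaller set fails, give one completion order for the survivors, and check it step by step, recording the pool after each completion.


Minimum abort set: P2.
Key observation: the returned (0, 3, 1) from P2 is what brings P4 — unrunnable before, under any order — into play at step 2.
Why nothing smaller works: aborting no one leaves the state deadlocked as given.
One survivor order: P8, P4, P9. Verifying each step (post-abort pool first):
  pool = (1, 5, 3)
  run P8 (needs (0, 3, 1), free (1, 5, 3)); after release of (0, 1, 0) the pool is (1, 6, 3)
  run P4 (needs (0, 5, 2), free (1, 6, 3)); after release of (2, 0, 1) the pool is (3, 6, 4)
  run P9 (needs (0, 2, 1), free (3, 6, 4)); after release of (0, 1, 1) the pool is (3, 7, 5)


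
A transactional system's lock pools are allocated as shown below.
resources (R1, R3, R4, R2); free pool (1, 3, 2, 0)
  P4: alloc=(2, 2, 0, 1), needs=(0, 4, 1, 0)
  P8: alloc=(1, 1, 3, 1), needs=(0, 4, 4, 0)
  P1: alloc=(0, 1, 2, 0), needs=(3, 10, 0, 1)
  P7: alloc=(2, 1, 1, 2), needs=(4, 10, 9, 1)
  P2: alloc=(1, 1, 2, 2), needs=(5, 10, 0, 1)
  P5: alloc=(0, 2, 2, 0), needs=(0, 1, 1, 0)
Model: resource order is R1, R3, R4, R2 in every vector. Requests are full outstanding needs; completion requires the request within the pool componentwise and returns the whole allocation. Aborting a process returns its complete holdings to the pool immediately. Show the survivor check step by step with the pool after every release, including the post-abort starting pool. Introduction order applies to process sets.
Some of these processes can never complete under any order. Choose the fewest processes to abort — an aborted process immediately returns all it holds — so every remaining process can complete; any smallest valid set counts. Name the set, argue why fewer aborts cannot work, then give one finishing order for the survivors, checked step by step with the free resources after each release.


The answer: abort P1 and P7.
Key observation: P2 was stuck for good until P1 and P7 gave back (2, 2, 3, 2); in the order shown it finishes at step 4.
Minimality, checking each single-abort alternative: P4 alone leaves P1 blocked (short on R3); P8 alone leaves P1 blocked (short on R3); P1 alone leaves P7 blocked (short on R3); P7 alone leaves P1 blocked (short on R3); P2 alone leaves P1 blocked (short on R3); P5 alone leaves P1 blocked (short on R3).
One survivor order: P4, P8, P5, P2. Walking it through (post-abort pool first):
  pool = (3, 5, 5, 2)
  run P4 (needs (0, 4, 1, 0), free (3, 5, 5, 2)); after release of (2, 2, 0, 1) the pool is (5, 7, 5, 3)
  run P8 (needs (0, 4, 4, 0), free (5, 7, 5, 3)); after release of (1, 1, 3, 1) the pool is (6, 8, 8, 4)
  run P5 (needs (0, 1, 1, 0), free (6, 8, 8, 4)); after release of (0, 2, 2, 0) the pool is (6, 10, 10, 4)
  run P2 (needs (5, 10, 0, 1), free (6, 10, 10, 4)); after release of (1, 1, 2, 2) the pool is (7, 11, 12, 6)


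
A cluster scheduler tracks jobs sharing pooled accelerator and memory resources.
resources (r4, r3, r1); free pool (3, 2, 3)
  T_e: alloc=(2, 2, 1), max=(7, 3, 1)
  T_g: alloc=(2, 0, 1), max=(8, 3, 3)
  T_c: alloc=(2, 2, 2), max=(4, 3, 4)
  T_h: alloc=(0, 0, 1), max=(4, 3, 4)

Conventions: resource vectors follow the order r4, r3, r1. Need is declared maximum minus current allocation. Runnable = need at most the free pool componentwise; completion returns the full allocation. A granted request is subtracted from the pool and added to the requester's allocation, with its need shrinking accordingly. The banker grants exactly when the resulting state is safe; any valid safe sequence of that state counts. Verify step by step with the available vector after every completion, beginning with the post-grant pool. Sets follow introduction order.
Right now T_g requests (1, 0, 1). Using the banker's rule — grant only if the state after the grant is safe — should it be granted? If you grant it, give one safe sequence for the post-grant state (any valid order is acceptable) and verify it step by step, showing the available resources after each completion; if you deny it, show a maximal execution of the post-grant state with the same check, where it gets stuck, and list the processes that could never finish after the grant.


DENY — the pretend-granted state is unsafe.
Key observation: r4 is the bottleneck — with T_c, T_h done the pool holds (4, 4, 5), short of every remaining need.
After a pretend grant, a maximal execution: T_c, T_h — then nothing else fits. Verifying each step:
  pool = (2, 2, 2)
  run T_c (needs (2, 1, 2), free (2, 2, 2)); after release of (2, 2, 2) the pool is (4, 4, 4)
  run T_h (needs (4, 3, 3), free (4, 4, 4)); after release of (0, 0, 1) the pool is (4, 4, 5)
  blocked: T_e wants (5, 1, 0), pool (4, 4, 5) — not enough r4
  blocked: T_g wants (5, 3, 1), pool (4, 4, 5) — not enough r4
Had the request been granted, T_e and T_g could never finish.


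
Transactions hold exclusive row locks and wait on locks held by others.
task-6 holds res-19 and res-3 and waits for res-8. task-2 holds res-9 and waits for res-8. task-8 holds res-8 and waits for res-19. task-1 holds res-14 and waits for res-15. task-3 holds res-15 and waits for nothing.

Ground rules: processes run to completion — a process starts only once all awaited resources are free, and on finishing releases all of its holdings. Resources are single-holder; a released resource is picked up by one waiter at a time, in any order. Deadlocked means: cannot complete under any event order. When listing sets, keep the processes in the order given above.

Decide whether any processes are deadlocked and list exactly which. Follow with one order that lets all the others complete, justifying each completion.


Deadlocked set: task-6, task-2 and task-8.
Key observation: the wait chain closes on itself along task-6 -> task-8 -> task-6; task-2 waits into the deadlock from upstream.
A valid finishing order for the others: task-3, task-1.
Step-by-step check:
  task-3 waits on nothing -> runs at once and releases res-15
  task-1: everything it awaited (res-15) is free; runs, freeing res-14


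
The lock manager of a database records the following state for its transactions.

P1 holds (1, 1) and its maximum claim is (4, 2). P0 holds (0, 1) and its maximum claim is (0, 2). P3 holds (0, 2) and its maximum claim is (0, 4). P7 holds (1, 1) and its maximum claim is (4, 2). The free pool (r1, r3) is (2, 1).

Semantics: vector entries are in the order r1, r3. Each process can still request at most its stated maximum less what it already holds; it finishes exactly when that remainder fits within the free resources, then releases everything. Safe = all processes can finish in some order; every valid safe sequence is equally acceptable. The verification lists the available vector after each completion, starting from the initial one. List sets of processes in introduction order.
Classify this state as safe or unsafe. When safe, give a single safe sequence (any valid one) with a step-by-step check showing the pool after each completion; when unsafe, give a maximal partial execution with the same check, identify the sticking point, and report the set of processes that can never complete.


The state is UNSAFE.
Key observation: the wall is r1: completing P0, P3 brings the pool only to (2, 4), and all the rest need more.
The run P0, P3 cannot be extended any further. Verifying each step:
  pool = (2, 1)
  P0: need (0, 1) fits (2, 1); releases (0, 1), pool now (2, 2)
  P3: need (0, 2) fits (2, 2); releases (0, 2), pool now (2, 4)
  blocked: P1 wants (3, 1), pool (2, 4) — not enough r1
  blocked: P7 wants (3, 1), pool (2, 4) — not enough r1
Permanently blocked: P1 and P7.


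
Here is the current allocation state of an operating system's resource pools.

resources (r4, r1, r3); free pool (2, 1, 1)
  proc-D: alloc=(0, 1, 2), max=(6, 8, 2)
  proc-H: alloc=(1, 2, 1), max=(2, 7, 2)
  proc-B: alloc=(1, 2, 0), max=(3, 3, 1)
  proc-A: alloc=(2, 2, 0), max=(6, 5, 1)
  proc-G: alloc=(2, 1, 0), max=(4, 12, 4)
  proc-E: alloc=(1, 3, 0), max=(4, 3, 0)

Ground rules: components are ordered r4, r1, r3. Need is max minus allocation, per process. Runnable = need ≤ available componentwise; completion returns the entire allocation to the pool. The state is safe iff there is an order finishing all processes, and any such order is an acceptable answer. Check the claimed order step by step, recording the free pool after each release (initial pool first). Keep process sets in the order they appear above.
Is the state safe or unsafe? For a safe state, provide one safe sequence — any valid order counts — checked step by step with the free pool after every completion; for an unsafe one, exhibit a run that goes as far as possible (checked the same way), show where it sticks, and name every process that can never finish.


SAFE. One safe sequence: proc-B, proc-E, proc-A, proc-D, proc-H, proc-G.
Key observation: reading the order forward, proc-B is the first process whose need (2, 1, 1) meets the free pool (2, 1, 1) exactly on a resource it requests.
Check, step by step:
  pool = (2, 1, 1)
  proc-B needs (2, 1, 1) <= (2, 1, 1) -> finishes; pool += (1, 2, 0) = (3, 3, 1)
  proc-E needs (3, 0, 0) <= (3, 3, 1) -> finishes; pool += (1, 3, 0) = (4, 6, 1)
  proc-A needs (4, 3, 1) <= (4, 6, 1) -> finishes; pool += (2, 2, 0) = (6, 8, 1)
  proc-D needs (6, 7, 0) <= (6, 8, 1) -> finishes; pool += (0, 1, 2) = (6, 9, 3)
  proc-H needs (1, 5, 1) <= (6, 9, 3) -> finishes; pool += (1, 2, 1) = (7, 11, 4)
  proc-G needs (2, 11, 4) <= (7, 11, 4) -> finishes; pool += (2, 1, 0) = (9, 12, 4)


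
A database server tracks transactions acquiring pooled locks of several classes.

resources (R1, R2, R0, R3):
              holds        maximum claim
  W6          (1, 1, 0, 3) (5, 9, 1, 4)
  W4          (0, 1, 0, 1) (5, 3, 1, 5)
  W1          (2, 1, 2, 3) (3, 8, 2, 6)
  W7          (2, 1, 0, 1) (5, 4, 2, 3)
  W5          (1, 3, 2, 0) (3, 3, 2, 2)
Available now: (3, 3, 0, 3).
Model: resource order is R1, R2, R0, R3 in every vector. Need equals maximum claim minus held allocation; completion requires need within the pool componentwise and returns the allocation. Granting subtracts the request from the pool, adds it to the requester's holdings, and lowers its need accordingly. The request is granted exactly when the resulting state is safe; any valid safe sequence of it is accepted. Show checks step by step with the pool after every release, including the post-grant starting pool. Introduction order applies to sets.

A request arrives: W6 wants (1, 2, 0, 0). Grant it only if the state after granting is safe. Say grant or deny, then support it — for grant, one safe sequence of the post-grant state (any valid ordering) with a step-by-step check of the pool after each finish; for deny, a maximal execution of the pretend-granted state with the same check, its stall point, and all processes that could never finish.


GRANT: granting preserves safety; a valid post-grant sequence is W5, W7, W4, W6, W1.
Key observation: even at the reduced pool (2, 1, 0, 3), W5 fits immediately, so safety survives the grant.
Verifying the post-grant state step by step:
  pool = (2, 1, 0, 3)
  W5: need (2, 0, 0, 2) fits (2, 1, 0, 3); releases (1, 3, 2, 0), pool now (3, 4, 2, 3)
  W7: need (3, 3, 2, 2) fits (3, 4, 2, 3); releases (2, 1, 0, 1), pool now (5, 5, 2, 4)
  W4: need (5, 2, 1, 4) fits (5, 5, 2, 4); releases (0, 1, 0, 1), pool now (5, 6, 2, 5)
  W6: need (3, 6, 1, 1) fits (5, 6, 2, 5); releases (2, 3, 0, 3), pool now (7, 9, 2, 8)
  W1: need (1, 7, 0, 3) fits (7, 9, 2, 8); releases (2, 1, 2, 3), pool now (9, 10, 4, 11)


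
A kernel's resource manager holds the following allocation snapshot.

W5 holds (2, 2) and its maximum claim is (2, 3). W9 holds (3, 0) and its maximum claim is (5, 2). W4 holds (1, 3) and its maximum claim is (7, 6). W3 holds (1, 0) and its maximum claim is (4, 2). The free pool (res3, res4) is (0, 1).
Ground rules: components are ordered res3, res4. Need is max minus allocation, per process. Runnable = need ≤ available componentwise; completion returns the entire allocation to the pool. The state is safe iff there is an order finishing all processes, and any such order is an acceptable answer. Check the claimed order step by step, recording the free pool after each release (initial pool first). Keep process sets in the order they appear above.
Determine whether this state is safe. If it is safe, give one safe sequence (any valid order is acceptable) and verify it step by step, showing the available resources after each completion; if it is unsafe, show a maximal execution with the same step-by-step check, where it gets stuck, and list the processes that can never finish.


SAFE. One safe sequence: W5, W9, W3, W4.
Key observation: the order's first zero-slack moment is W5 ((0, 1) needed, (0, 1) free — a requested resource with nothing to spare).
Step-by-step check:
  pool = (0, 1)
  W5 needs (0, 1) <= (0, 1) -> finishes; pool += (2, 2) = (2, 3)
  W9 needs (2, 2) <= (2, 3) -> finishes; pool += (3, 0) = (5, 3)
  W3 needs (3, 2) <= (5, 3) -> finishes; pool += (1, 0) = (6, 3)
  W4 needs (6, 3) <= (6, 3) -> finishes; pool += (1, 3) = (7, 6)


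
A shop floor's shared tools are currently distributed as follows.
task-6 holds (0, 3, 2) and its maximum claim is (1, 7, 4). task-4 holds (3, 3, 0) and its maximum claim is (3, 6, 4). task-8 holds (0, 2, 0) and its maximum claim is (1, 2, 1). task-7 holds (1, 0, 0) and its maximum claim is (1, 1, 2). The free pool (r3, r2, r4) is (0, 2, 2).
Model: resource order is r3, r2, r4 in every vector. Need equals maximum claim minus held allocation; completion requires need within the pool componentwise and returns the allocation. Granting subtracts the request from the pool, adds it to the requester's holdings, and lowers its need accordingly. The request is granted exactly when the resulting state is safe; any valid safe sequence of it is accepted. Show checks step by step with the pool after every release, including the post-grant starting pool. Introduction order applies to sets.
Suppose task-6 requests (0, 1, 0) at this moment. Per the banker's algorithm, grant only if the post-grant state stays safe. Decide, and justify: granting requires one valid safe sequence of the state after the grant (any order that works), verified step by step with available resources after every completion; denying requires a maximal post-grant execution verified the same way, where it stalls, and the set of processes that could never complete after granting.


GRANT — the state after the grant stays safe, e.g. via task-7, task-8, task-6, task-4.
Key observation: the transfer keeps a workable pool ((0, 1, 2)); task-7 starts the safe sequence.
Check on the post-grant state, step by step:
  pool = (0, 1, 2)
  task-7: need (0, 1, 2) fits (0, 1, 2); releases (1, 0, 0), pool now (1, 1, 2)
  task-8: need (1, 0, 1) fits (1, 1, 2); releases (0, 2, 0), pool now (1, 3, 2)
  task-6: need (1, 3, 2) fits (1, 3, 2); releases (0, 4, 2), pool now (1, 7, 4)
  task-4: need (0, 3, 4) fits (1, 7, 4); releases (3, 3, 0), pool now (4, 10, 4)


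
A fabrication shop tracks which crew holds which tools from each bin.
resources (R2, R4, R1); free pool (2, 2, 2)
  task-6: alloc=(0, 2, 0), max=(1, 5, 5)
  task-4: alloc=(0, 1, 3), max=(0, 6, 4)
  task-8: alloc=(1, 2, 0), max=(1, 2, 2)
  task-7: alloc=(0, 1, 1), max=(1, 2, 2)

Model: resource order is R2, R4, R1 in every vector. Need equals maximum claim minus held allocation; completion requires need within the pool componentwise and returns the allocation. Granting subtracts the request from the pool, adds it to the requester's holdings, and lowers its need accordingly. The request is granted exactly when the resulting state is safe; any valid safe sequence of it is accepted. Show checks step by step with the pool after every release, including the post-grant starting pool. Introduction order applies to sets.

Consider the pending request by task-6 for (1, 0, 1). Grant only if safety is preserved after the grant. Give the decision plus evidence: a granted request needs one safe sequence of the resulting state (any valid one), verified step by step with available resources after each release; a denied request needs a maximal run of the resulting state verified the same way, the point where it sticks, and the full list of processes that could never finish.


GRANT — the state after the grant stays safe, e.g. via task-7, task-8, task-4, task-6.
Key observation: the grant leaves (1, 2, 1) free — enough for task-7, whose release restarts the cascade.
Step-by-step check of the post-grant state:
  pool = (1, 2, 1)
  task-7: need (1, 1, 1) fits (1, 2, 1); releases (0, 1, 1), pool now (1, 3, 2)
  task-8: need (0, 0, 2) fits (1, 3, 2); releases (1, 2, 0), pool now (2, 5, 2)
  task-4: need (0, 5, 1) fits (2, 5, 2); releases (0, 1, 3), pool now (2, 6, 5)
  task-6: need (0, 3, 4) fits (2, 6, 5); releases (1, 2, 1), pool now (3, 8, 6)


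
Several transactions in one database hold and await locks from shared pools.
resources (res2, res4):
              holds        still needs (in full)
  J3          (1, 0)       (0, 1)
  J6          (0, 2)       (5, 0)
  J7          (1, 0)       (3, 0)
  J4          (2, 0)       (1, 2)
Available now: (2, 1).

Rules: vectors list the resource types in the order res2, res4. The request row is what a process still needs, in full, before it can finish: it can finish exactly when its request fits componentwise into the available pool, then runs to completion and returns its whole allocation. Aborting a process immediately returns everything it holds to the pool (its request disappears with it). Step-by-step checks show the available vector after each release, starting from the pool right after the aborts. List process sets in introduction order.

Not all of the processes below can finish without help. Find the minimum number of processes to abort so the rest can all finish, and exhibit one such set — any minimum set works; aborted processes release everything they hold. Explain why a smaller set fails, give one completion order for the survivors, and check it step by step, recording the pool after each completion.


The answer: abort J4.
Key observation: J6 had no path to completion before; after the abort of J4 ((2, 0) returned), step 2 is where it fits.
Minimality: the empty abort set fails — the state is deadlocked as it stands.
The survivors complete as J7, J6, J3. Check, step by step (starting from the post-abort pool):
  pool = (4, 1)
  J7: need (3, 0) fits (4, 1); releases (1, 0), pool now (5, 1)
  J6: need (5, 0) fits (5, 1); releases (0, 2), pool now (5, 3)
  J3: need (0, 1) fits (5, 3); releases (1, 0), pool now (6, 3)


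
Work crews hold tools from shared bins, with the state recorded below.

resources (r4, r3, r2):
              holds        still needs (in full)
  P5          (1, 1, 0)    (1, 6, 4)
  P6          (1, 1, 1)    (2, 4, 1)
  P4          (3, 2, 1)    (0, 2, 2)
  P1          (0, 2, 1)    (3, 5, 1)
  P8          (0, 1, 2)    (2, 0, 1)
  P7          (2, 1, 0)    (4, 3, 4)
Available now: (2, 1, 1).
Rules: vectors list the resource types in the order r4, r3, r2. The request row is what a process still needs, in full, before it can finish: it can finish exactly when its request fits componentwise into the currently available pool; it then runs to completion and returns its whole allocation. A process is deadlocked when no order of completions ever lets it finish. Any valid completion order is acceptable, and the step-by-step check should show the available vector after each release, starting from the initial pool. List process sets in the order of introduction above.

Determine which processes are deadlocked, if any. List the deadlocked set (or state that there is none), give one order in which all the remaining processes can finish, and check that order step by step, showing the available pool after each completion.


Nothing here is deadlocked.
Key observation: P8 can run right away; the returned allocation unlocks the remaining processes in turn.
One completion order for the rest: P8, P4, P7, P6, P5, P1. Check, step by step:
  pool = (2, 1, 1)
  P8 needs (2, 0, 1) <= (2, 1, 1) -> finishes; pool += (0, 1, 2) = (2, 2, 3)
  P4 needs (0, 2, 2) <= (2, 2, 3) -> finishes; pool += (3, 2, 1) = (5, 4, 4)
  P7 needs (4, 3, 4) <= (5, 4, 4) -> finishes; pool += (2, 1, 0) = (7, 5, 4)
  P6 needs (2, 4, 1) <= (7, 5, 4) -> finishes; pool += (1, 1, 1) = (8, 6, 5)
  P5 needs (1, 6, 4) <= (8, 6, 5) -> finishes; pool += (1, 1, 0) = (9, 7, 5)
  P1 needs (3, 5, 1) <= (9, 7, 5) -> finishes; pool += (0, 2, 1) = (9, 9, 6)


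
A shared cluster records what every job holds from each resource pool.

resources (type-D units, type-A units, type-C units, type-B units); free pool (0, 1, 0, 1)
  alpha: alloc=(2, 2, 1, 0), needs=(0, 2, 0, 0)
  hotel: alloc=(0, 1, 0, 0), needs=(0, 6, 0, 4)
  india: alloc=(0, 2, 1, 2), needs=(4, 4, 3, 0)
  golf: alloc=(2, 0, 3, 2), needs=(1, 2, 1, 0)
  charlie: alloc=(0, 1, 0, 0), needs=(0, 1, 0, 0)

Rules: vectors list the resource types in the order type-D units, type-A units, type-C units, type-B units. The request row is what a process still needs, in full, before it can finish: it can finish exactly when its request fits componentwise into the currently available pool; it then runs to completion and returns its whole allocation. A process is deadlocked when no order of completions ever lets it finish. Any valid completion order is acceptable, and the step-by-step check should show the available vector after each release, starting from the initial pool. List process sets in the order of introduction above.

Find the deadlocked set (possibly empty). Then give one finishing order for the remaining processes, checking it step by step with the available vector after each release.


No process is deadlocked.
Key observation: the pool covers charlie at once, and every later process fits after earlier releases.
A valid finishing order for the others: charlie, alpha, golf, india, hotel. Step-by-step check:
  pool = (0, 1, 0, 1)
  charlie needs (0, 1, 0, 0) <= (0, 1, 0, 1) -> finishes; pool += (0, 1, 0, 0) = (0, 2, 0, 1)
  alpha needs (0, 2, 0, 0) <= (0, 2, 0, 1) -> finishes; pool += (2, 2, 1, 0) = (2, 4, 1, 1)
  golf needs (1, 2, 1, 0) <= (2, 4, 1, 1) -> finishes; pool += (2, 0, 3, 2) = (4, 4, 4, 3)
  india needs (4, 4, 3, 0) <= (4, 4, 4, 3) -> finishes; pool += (0, 2, 1, 2) = (4, 6, 5, 5)
  hotel needs (0, 6, 0, 4) <= (4, 6, 5, 5) -> finishes; pool += (0, 1, 0, 0) = (4, 7, 5, 5)
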